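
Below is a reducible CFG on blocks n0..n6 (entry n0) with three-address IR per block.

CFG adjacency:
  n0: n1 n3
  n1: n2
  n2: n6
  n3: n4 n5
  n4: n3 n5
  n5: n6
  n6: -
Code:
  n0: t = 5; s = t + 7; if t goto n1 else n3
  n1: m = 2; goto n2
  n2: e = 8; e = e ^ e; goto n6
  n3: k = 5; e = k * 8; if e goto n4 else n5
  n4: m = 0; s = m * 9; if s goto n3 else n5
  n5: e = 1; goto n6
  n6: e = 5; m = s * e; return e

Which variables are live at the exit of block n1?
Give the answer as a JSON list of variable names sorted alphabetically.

def/use:
  n0: def={s,t} ue=∅
  n1: def={m} ue=∅
  n2: def={e} ue=∅
  n3: def={e,k} ue=∅
  n4: def={m,s} ue=∅
  n5: def={e} ue=∅
  n6: def={e,m} ue={s}

Live sets:
  n0: in=∅ out={s}
  n1: in={s} out={s}
  n2: in={s} out={s}
  n3: in={s} out={s}
  n4: in=∅ out={s}
  n5: in={s} out={s}
  n6: in={s} out=∅

live-out(n1) = ["s"]

Answer: ["s"]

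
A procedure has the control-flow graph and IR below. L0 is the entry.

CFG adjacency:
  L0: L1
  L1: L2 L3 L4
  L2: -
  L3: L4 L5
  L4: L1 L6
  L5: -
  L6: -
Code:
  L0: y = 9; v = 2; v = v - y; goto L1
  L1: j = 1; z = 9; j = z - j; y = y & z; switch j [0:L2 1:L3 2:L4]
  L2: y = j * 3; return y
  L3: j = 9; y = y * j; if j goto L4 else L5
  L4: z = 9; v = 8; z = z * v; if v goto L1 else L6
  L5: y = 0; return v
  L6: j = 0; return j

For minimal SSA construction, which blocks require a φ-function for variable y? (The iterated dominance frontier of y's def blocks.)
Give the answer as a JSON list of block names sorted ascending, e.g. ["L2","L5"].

idom tree: L1←L0 L2←L1 L3←L1 L4←L1 L5←L3 L6←L4
Dom∩ at merges:
  L1: preds {L0,L4}: {L0} ∩ {L0,L1,L4} = {L0}; idom=L0
  L4: preds {L1,L3}: {L0,L1} ∩ {L0,L1,L3} = {L0,L1}; idom=L1

DF derivation:
  join L1 pred L0: · stop@L0
  join L1 pred L4: L4→L1 stop@L0
  join L4 pred L1: · stop@L1
  join L4 pred L3: L3 stop@L1
  DF(L0)=∅
  DF(L1)={L1}
  DF(L2)=∅
  DF(L3)={L4}
  DF(L4)={L1}
  DF(L5)=∅
  DF(L6)=∅

φ for y: defs {L0,L1,L2,L3,L5}
  DF⁺ = {L1,L4}

Answer: ["L1", "L4"]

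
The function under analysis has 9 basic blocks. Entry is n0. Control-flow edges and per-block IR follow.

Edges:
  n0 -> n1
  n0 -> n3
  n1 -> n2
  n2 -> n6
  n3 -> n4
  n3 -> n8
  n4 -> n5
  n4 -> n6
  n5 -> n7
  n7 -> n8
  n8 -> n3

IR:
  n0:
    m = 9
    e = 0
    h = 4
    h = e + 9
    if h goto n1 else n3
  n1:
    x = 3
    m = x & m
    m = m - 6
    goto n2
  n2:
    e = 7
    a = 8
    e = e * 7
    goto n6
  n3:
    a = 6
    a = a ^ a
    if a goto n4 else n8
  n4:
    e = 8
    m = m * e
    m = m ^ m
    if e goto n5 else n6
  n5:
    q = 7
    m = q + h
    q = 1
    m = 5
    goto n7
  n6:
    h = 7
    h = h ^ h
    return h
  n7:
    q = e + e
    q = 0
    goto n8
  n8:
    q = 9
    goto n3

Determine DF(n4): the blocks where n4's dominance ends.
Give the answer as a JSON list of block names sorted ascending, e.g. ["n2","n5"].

Answer: ["n6", "n8"]

Analysis:
idom tree: n1←n0 n2←n1 n3←n0 n4←n3 n5←n4 n6←n0 n7←n5 n8←n3
Dom at joins:
  n3: preds {n0,n8}: {n0} ∩ {n0,n3,n8} = {n0}; idom=n0
  n6: preds {n2,n4}: {n0,n1,n2} ∩ {n0,n3,n4} = {n0}; idom=n0
  n8: preds {n3,n7}: {n0,n3} ∩ {n0,n3,n4,n5,n7} = {n0,n3}; idom=n3

Frontier:
  n3←n0: walk · to n0
  n3←n8: walk n8→n3 to n0
  n6←n2: walk n2→n1 to n0
  n6←n4: walk n4→n3 to n0
  n8←n3: walk · to n3
  n8←n7: walk n7→n5→n4 to n3
  n0: DF=∅
  n1: DF={n6}
  n2: DF={n6}
  n3: DF={n3,n6}
  n4: DF={n6,n8}
  n5: DF={n8}
  n6: DF=∅
  n7: DF={n8}
  n8: DF={n3}

DF(n4) = ["n6", "n8"]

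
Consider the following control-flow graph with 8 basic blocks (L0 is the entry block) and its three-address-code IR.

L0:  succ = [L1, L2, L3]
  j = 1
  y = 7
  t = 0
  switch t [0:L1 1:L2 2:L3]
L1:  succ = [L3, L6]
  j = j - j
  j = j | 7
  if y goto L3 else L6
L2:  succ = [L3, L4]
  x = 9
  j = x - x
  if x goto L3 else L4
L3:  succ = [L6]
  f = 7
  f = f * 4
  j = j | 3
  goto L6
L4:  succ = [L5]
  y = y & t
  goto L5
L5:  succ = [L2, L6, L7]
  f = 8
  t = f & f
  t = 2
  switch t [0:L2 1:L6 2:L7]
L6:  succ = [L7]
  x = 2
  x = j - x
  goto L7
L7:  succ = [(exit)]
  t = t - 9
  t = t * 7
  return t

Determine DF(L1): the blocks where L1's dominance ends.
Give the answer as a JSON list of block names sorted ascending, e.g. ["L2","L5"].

idom tree: L1←L0 L2←L0 L3←L0 L4←L2 L5←L4 L6←L0 L7←L0
Dom at joins:
  L2: preds {L0,L5}: {L0} ∩ {L0,L2,L4,L5} = {L0}; idom=L0
  L3: preds {L0,L1,L2}: {L0} ∩ {L0,L1} ∩ {L0,L2} = {L0}; idom=L0
  L6: preds {L1,L3,L5}: {L0,L1} ∩ {L0,L3} ∩ {L0,L2,L4,L5} = {L0}; idom=L0
  L7: preds {L5,L6}: {L0,L2,L4,L5} ∩ {L0,L6} = {L0}; idom=L0

DF derivation:
  L2←L0: walk · to L0
  L2←L5: walk L5→L4→L2 to L0
  L3←L0: walk · to L0
  L3←L1: walk L1 to L0
  L3←L2: walk L2 to L0
  L6←L1: walk L1 to L0
  L6←L3: walk L3 to L0
  L6←L5: walk L5→L4→L2 to L0
  L7←L5: walk L5→L4→L2 to L0
  L7←L6: walk L6 to L0
  L0: DF=∅
  L1: DF={L3,L6}
  L2: DF={L2,L3,L6,L7}
  L3: DF={L6}
  L4: DF={L2,L6,L7}
  L5: DF={L2,L6,L7}
  L6: DF={L7}
  L7: DF=∅

DF(L1) = ["L3", "L6"]

Answer: ["L3", "L6"]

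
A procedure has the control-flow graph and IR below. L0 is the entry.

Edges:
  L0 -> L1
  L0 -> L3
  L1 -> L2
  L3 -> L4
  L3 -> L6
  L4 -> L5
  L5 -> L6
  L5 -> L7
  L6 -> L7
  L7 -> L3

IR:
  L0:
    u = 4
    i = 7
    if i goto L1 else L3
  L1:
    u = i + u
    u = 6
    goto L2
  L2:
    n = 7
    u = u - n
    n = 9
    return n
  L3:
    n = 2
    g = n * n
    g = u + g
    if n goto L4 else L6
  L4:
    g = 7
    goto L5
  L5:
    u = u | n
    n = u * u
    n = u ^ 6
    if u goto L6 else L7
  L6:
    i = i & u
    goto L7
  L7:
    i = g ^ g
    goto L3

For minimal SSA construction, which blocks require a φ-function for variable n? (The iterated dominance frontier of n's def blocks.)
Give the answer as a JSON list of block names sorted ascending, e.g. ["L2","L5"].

idom tree: L1←L0 L2←L1 L3←L0 L4←L3 L5←L4 L6←L3 L7←L3
Dom∩ at merges:
  L3: preds {L0,L7}: {L0} ∩ {L0,L3,L7} = {L0}; idom=L0
  L6: preds {L3,L5}: {L0,L3} ∩ {L0,L3,L4,L5} = {L0,L3}; idom=L3
  L7: preds {L5,L6}: {L0,L3,L4,L5} ∩ {L0,L3,L6} = {L0,L3}; idom=L3

DF derivation:
  join L3 pred L0: · stop@L0
  join L3 pred L7: L7→L3 stop@L0
  join L6 pred L3: · stop@L3
  join L6 pred L5: L5→L4 stop@L3
  join L7 pred L5: L5→L4 stop@L3
  join L7 pred L6: L6 stop@L3
  DF(L0)=∅
  DF(L1)=∅
  DF(L2)=∅
  DF(L3)={L3}
  DF(L4)={L6,L7}
  DF(L5)={L6,L7}
  DF(L6)={L7}
  DF(L7)={L3}

φ for n: defs {L2,L3,L5}
  DF⁺ = {L3,L6,L7}

Answer: ["L3", "L6", "L7"]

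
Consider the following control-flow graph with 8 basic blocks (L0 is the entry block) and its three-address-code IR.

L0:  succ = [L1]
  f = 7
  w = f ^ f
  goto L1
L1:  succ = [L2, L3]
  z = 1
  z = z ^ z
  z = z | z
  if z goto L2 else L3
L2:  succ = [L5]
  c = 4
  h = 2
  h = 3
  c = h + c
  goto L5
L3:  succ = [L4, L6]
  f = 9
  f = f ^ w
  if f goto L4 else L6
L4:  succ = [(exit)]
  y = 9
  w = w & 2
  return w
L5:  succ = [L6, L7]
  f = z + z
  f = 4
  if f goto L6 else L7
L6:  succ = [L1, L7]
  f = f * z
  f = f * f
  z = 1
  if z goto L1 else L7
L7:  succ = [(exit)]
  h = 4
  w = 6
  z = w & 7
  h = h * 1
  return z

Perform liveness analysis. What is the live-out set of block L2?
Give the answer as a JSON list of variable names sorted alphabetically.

Answer: ["w", "z"]

Analysis:
Per-block:
  L0 def {f,w} use ∅
  L1 def {z} use ∅
  L2 def {c,h} use ∅
  L3 def {f} use {w}
  L4 def {w,y} use {w}
  L5 def {f} use {z}
  L6 def {f,z} use {f,z}
  L7 def {h,w,z} use ∅

Backward fixpoint:
  live L0: ∅→{w}
  live L1: {w}→{w,z}
  live L2: {w,z}→{w,z}
  live L3: {w,z}→{f,w,z}
  live L4: {w}→∅
  live L5: {w,z}→{f,w,z}
  live L6: {f,w,z}→{w}
  live L7: ∅→∅

live-out(L2) = ["w", "z"]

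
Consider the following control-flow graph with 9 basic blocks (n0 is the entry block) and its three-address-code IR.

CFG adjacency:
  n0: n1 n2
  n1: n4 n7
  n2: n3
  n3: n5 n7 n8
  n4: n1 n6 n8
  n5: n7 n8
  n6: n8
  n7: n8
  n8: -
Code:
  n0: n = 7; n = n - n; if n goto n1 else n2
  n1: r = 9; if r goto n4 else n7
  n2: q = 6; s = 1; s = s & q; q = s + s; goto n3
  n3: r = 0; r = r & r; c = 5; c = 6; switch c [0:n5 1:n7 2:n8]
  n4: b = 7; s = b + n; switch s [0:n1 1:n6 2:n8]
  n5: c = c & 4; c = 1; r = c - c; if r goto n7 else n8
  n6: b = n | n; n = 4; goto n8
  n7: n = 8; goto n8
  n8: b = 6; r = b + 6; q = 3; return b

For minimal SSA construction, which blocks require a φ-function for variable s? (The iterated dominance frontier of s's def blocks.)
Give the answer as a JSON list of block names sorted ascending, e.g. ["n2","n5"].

Answer: ["n1", "n7", "n8"]

Analysis:
idom tree: n1←n0 n2←n0 n3←n2 n4←n1 n5←n3 n6←n4 n7←n0 n8←n0
Dom at joins:
  n1: preds {n0,n4}: {n0} ∩ {n0,n1,n4} = {n0}; idom=n0
  n7: preds {n1,n3,n5}: {n0,n1} ∩ {n0,n2,n3} ∩ {n0,n2,n3,n5} = {n0}; idom=n0
  n8: preds {n3,n4,n5,n6,n7}: {n0,n2,n3} ∩ {n0,n1,n4} ∩ {n0,n2,n3,n5} ∩ {n0,n1,n4,n6} ∩ {n0,n7} = {n0}; idom=n0

DF derivation:
  join n1 pred n0: · stop@n0
  join n1 pred n4: n4→n1 stop@n0
  join n7 pred n1: n1 stop@n0
  join n7 pred n3: n3→n2 stop@n0
  join n7 pred n5: n5→n3→n2 stop@n0
  join n8 pred n3: n3→n2 stop@n0
  join n8 pred n4: n4→n1 stop@n0
  join n8 pred n5: n5→n3→n2 stop@n0
  join n8 pred n6: n6→n4→n1 stop@n0
  join n8 pred n7: n7 stop@n0
  n0 → ∅
  n1 → {n1,n7,n8}
  n2 → {n7,n8}
  n3 → {n7,n8}
  n4 → {n1,n8}
  n5 → {n7,n8}
  n6 → {n8}
  n7 → {n8}
  n8 → ∅

φ for s: defs {n2,n4}
  DF⁺ = {n1,n7,n8}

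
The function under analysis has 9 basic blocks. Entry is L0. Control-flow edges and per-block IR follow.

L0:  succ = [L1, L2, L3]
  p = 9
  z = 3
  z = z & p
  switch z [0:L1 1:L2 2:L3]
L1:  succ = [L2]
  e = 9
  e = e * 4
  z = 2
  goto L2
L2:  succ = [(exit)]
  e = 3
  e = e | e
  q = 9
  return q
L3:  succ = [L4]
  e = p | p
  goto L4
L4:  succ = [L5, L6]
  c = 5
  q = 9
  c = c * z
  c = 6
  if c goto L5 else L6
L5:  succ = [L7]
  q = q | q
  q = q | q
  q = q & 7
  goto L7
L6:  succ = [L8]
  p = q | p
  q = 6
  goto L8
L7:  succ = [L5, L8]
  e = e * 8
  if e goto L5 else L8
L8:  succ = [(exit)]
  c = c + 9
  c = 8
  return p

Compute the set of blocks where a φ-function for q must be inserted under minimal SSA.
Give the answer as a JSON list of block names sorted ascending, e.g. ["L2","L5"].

Answer: ["L5", "L8"]

Analysis:
idom tree: L1←L0 L2←L0 L3←L0 L4←L3 L5←L4 L6←L4 L7←L5 L8←L4
Dom at joins:
  L2: preds {L0,L1}: {L0} ∩ {L0,L1} = {L0}; idom=L0
  L5: preds {L4,L7}: {L0,L3,L4} ∩ {L0,L3,L4,L5,L7} = {L0,L3,L4}; idom=L4
  L8: preds {L6,L7}: {L0,L3,L4,L6} ∩ {L0,L3,L4,L5,L7} = {L0,L3,L4}; idom=L4

DF derivation:
  join L2 pred L0: · stop@L0
  join L2 pred L1: L1 stop@L0
  join L5 pred L4: · stop@L4
  join L5 pred L7: L7→L5 stop@L4
  join L8 pred L6: L6 stop@L4
  join L8 pred L7: L7→L5 stop@L4
  L0 → ∅
  L1 → {L2}
  L2 → ∅
  L3 → ∅
  L4 → ∅
  L5 → {L5,L8}
  L6 → {L8}
  L7 → {L5,L8}
  L8 → ∅

φ for q: defs {L2,L4,L5,L6}
  DF⁺ = {L5,L8}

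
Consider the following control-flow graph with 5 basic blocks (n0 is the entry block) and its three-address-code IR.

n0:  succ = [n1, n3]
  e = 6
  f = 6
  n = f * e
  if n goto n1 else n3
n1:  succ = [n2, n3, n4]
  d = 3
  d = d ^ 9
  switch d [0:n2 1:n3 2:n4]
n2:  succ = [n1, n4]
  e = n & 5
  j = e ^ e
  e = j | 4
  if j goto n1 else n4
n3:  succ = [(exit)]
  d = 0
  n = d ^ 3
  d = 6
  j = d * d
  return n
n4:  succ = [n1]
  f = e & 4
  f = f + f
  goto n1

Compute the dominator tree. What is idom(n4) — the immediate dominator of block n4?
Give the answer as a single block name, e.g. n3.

idom tree: n1←n0 n2←n1 n3←n0 n4←n1
Dom at joins:
  n1: preds {n0,n2,n4}: {n0} ∩ {n0,n1,n2} ∩ {n0,n1,n4} = {n0}; idom=n0
  n3: preds {n0,n1}: {n0} ∩ {n0,n1} = {n0}; idom=n0
  n4: preds {n1,n2}: {n0,n1} ∩ {n0,n1,n2} = {n0,n1}; idom=n1

idom(n4) = n1

Answer: n1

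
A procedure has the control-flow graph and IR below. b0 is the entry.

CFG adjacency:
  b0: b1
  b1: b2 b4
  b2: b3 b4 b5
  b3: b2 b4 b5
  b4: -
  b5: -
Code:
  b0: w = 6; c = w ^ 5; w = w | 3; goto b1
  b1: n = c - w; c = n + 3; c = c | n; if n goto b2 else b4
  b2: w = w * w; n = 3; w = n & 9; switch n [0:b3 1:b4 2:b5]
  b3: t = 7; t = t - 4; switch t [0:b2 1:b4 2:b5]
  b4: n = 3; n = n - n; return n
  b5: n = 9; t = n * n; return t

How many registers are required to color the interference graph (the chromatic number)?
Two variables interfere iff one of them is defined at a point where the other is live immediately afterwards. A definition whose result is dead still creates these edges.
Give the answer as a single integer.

Block summaries:
  b0: def={c,w} ue=∅
  b1: def={c,n} ue={c,w}
  b2: def={n,w} ue={w}
  b3: def={t} ue=∅
  b4: def={n} ue=∅
  b5: def={n,t} ue=∅

Liveness:
  b0 li=∅ lo={c,w}
  b1 li={c,w} lo={w}
  b2 li={w} lo={w}
  b3 li={w} lo={w}
  b4 li=∅ lo=∅
  b5 li=∅ lo=∅

Interfere edges:
  c — {n,w}
  n — {c,w}
  t — {w}
  w — {c,n,t}

Colouring:
  lower bound: {c,n,w} mutually conflict ⇒ χ ≥ 3
  assign c→c1 n→c2 t→c1 w→c0 — no edge inside a register ⇒ χ ≤ 3
  χ = 3

Answer: 3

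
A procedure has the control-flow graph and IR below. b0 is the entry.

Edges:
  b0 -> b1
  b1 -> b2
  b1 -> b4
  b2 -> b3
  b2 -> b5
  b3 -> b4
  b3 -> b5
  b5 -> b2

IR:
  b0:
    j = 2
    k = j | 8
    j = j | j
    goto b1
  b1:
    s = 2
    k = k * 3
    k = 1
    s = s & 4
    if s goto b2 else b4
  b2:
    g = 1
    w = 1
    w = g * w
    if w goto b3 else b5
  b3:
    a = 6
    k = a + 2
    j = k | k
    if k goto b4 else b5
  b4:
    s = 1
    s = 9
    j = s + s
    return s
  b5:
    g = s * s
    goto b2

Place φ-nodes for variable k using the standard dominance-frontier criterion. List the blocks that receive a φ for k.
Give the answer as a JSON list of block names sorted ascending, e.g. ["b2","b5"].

idom tree: b1←b0 b2←b1 b3←b2 b4←b1 b5←b2
Dom at joins:
  b2: preds {b1,b5}: {b0,b1} ∩ {b0,b1,b2,b5} = {b0,b1}; idom=b1
  b4: preds {b1,b3}: {b0,b1} ∩ {b0,b1,b2,b3} = {b0,b1}; idom=b1
  b5: preds {b2,b3}: {b0,b1,b2} ∩ {b0,b1,b2,b3} = {b0,b1,b2}; idom=b2

DF walk-up:
  b2←b1: walk · to b1
  b2←b5: walk b5→b2 to b1
  b4←b1: walk · to b1
  b4←b3: walk b3→b2 to b1
  b5←b2: walk · to b2
  b5←b3: walk b3 to b2
  DF(b0)=∅
  DF(b1)=∅
  DF(b2)={b2,b4}
  DF(b3)={b4,b5}
  DF(b4)=∅
  DF(b5)={b2}

φ for k: defs {b0,b1,b3}
  DF⁺ = {b2,b4,b5}

Answer: ["b2", "b4", "b5"]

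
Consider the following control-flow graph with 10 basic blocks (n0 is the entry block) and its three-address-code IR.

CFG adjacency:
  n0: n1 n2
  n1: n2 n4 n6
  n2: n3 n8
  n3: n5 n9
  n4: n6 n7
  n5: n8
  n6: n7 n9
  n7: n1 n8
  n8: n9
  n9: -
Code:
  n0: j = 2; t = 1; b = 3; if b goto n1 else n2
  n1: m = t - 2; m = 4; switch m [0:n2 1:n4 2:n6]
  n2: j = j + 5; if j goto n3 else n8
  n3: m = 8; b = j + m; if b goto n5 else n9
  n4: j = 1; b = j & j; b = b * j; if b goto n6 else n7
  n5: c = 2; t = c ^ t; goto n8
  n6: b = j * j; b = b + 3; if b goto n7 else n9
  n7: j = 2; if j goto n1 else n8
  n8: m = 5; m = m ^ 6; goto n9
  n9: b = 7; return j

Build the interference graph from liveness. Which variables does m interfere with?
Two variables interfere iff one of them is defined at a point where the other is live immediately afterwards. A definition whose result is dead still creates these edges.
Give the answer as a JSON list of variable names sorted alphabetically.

Per-block:
  n0 def {b,j,t} use ∅
  n1 def {m} use {t}
  n2 def {j} use {j}
  n3 def {b,m} use {j}
  n4 def {b,j} use ∅
  n5 def {c,t} use {t}
  n6 def {b} use {j}
  n7 def {j} use ∅
  n8 def {m} use ∅
  n9 def {b} use {j}

Live sets:
  n0 li=∅ lo={j,t}
  n1 li={j,t} lo={j,t}
  n2 li={j,t} lo={j,t}
  n3 li={j,t} lo={j,t}
  n4 li={t} lo={j,t}
  n5 li={j,t} lo={j}
  n6 li={j,t} lo={j,t}
  n7 li={t} lo={j,t}
  n8 li={j} lo={j}
  n9 li={j} lo=∅

Interference:
  b — {j,t}
  c — {j,t}
  j — {b,c,m,t}
  m — {j,t}
  t — {b,c,j,m}

N(m) = ["j", "t"]

Answer: ["j", "t"]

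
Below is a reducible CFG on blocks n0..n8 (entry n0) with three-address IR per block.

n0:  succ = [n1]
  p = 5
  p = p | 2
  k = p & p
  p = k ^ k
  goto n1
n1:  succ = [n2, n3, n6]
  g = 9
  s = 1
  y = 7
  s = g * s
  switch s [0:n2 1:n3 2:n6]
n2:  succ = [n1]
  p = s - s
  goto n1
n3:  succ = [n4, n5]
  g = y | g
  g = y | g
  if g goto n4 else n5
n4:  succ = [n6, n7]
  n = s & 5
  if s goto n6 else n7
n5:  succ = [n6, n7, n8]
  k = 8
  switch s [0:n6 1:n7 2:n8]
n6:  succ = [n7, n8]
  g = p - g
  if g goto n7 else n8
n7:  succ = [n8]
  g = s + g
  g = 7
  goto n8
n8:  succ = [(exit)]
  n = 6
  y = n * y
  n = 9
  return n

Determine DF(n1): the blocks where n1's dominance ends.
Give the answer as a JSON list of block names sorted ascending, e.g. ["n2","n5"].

idom tree: n1←n0 n2←n1 n3←n1 n4←n3 n5←n3 n6←n1 n7←n1 n8←n1
Join-block Dom:
  n1: preds {n0,n2}: {n0} ∩ {n0,n1,n2} = {n0}; idom=n0
  n6: preds {n1,n4,n5}: {n0,n1} ∩ {n0,n1,n3,n4} ∩ {n0,n1,n3,n5} = {n0,n1}; idom=n1
  n7: preds {n4,n5,n6}: {n0,n1,n3,n4} ∩ {n0,n1,n3,n5} ∩ {n0,n1,n6} = {n0,n1}; idom=n1
  n8: preds {n5,n6,n7}: {n0,n1,n3,n5} ∩ {n0,n1,n6} ∩ {n0,n1,n7} = {n0,n1}; idom=n1

DF walk-up:
  join n1 pred n0: · stop@n0
  join n1 pred n2: n2→n1 stop@n0
  join n6 pred n1: · stop@n1
  join n6 pred n4: n4→n3 stop@n1
  join n6 pred n5: n5→n3 stop@n1
  join n7 pred n4: n4→n3 stop@n1
  join n7 pred n5: n5→n3 stop@n1
  join n7 pred n6: n6 stop@n1
  join n8 pred n5: n5→n3 stop@n1
  join n8 pred n6: n6 stop@n1
  join n8 pred n7: n7 stop@n1
  n0: DF=∅
  n1: DF={n1}
  n2: DF={n1}
  n3: DF={n6,n7,n8}
  n4: DF={n6,n7}
  n5: DF={n6,n7,n8}
  n6: DF={n7,n8}
  n7: DF={n8}
  n8: DF=∅

DF(n1) = ["n1"]

Answer: ["n1"]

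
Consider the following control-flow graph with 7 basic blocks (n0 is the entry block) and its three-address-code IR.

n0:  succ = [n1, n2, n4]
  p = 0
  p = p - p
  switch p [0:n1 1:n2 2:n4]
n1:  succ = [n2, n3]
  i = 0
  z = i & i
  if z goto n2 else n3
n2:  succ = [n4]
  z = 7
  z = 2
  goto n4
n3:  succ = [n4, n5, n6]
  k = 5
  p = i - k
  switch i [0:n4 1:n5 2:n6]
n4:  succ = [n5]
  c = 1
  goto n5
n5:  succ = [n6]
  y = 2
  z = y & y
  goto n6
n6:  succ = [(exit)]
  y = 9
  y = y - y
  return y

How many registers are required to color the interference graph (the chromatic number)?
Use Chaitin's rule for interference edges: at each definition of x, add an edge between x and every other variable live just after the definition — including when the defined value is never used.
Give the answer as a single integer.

Answer: 2

Analysis:
Per-block:
  n0 def {p} use ∅
  n1 def {i,z} use ∅
  n2 def {z} use ∅
  n3 def {k,p} use {i}
  n4 def {c} use ∅
  n5 def {y,z} use ∅
  n6 def {y} use ∅

Backward fixpoint:
  n0: in=∅ out=∅
  n1: in=∅ out={i}
  n2: in=∅ out=∅
  n3: in={i} out=∅
  n4: in=∅ out=∅
  n5: in=∅ out=∅
  n6: in=∅ out=∅

Interference:
  c↔∅
  i↔{k,p,z}
  k↔{i}
  p↔{i}
  y↔∅
  z↔{i}

Colouring:
  lower bound: {i,k} mutually conflict ⇒ χ ≥ 2
  assign c→r0 i→r0 k→r1 p→r1 y→r0 z→r1 — no edge inside a register ⇒ χ ≤ 2
  χ = 2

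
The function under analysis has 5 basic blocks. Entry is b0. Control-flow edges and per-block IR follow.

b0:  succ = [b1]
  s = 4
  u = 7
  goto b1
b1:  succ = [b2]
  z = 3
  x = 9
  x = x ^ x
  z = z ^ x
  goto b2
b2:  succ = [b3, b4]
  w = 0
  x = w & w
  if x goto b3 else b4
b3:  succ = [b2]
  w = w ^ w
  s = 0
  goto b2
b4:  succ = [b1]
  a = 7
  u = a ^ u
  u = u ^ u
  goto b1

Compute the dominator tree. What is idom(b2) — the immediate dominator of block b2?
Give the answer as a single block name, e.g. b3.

idom tree: b1←b0 b2←b1 b3←b2 b4←b2
Dom at joins:
  b1: preds {b0,b4}: {b0} ∩ {b0,b1,b2,b4} = {b0}; idom=b0
  b2: preds {b1,b3}: {b0,b1} ∩ {b0,b1,b2,b3} = {b0,b1}; idom=b1

idom(b2) = b1

Answer: b1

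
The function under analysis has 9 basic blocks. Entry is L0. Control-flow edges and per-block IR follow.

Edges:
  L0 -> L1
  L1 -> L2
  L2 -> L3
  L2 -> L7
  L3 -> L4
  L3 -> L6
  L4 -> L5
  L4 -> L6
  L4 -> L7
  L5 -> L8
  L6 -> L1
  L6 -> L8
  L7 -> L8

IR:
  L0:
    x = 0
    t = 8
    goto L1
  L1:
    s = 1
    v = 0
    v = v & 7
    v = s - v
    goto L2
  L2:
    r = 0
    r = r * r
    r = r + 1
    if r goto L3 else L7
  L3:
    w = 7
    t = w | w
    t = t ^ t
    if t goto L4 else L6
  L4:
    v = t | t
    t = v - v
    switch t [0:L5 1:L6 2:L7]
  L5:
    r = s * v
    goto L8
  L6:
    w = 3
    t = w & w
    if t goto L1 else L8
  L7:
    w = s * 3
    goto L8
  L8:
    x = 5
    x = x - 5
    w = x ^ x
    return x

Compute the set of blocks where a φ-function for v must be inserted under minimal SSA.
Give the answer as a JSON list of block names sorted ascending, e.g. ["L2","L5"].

Answer: ["L1", "L6", "L7", "L8"]

Working:
idom tree: L1←L0 L2←L1 L3←L2 L4←L3 L5←L4 L6←L3 L7←L2 L8←L2
Dom∩ at merges:
  L1: preds {L0,L6}: {L0} ∩ {L0,L1,L2,L3,L6} = {L0}; idom=L0
  L6: preds {L3,L4}: {L0,L1,L2,L3} ∩ {L0,L1,L2,L3,L4} = {L0,L1,L2,L3}; idom=L3
  L7: preds {L2,L4}: {L0,L1,L2} ∩ {L0,L1,L2,L3,L4} = {L0,L1,L2}; idom=L2
  L8: preds {L5,L6,L7}: {L0,L1,L2,L3,L4,L5} ∩ {L0,L1,L2,L3,L6} ∩ {L0,L1,L2,L7} = {L0,L1,L2}; idom=L2

Frontier:
  join L1 pred L0: · stop@L0
  join L1 pred L6: L6→L3→L2→L1 stop@L0
  join L6 pred L3: · stop@L3
  join L6 pred L4: L4 stop@L3
  join L7 pred L2: · stop@L2
  join L7 pred L4: L4→L3 stop@L2
  join L8 pred L5: L5→L4→L3 stop@L2
  join L8 pred L6: L6→L3 stop@L2
  join L8 pred L7: L7 stop@L2
  L0: DF=∅
  L1: DF={L1}
  L2: DF={L1}
  L3: DF={L1,L7,L8}
  L4: DF={L6,L7,L8}
  L5: DF={L8}
  L6: DF={L1,L8}
  L7: DF={L8}
  L8: DF=∅

φ for v: defs {L1,L4}
  DF⁺ = {L1,L6,L7,L8}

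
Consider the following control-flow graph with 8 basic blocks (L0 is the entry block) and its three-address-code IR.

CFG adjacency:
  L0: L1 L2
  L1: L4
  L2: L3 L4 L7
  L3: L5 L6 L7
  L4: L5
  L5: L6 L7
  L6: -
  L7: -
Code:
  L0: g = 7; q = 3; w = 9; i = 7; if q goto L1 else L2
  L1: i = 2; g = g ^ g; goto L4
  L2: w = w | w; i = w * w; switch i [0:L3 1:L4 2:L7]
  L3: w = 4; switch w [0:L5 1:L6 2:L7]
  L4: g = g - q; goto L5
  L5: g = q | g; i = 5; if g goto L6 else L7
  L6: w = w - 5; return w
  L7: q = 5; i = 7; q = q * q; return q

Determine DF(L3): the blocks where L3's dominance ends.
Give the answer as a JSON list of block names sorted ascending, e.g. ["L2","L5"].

Answer: ["L5", "L6", "L7"]

Analysis:
idom tree: L1←L0 L2←L0 L3←L2 L4←L0 L5←L0 L6←L0 L7←L0
Dom∩ at merges:
  L4: preds {L1,L2}: {L0,L1} ∩ {L0,L2} = {L0}; idom=L0
  L5: preds {L3,L4}: {L0,L2,L3} ∩ {L0,L4} = {L0}; idom=L0
  L6: preds {L3,L5}: {L0,L2,L3} ∩ {L0,L5} = {L0}; idom=L0
  L7: preds {L2,L3,L5}: {L0,L2} ∩ {L0,L2,L3} ∩ {L0,L5} = {L0}; idom=L0

Frontier:
  L4←L1: walk L1 to L0
  L4←L2: walk L2 to L0
  L5←L3: walk L3→L2 to L0
  L5←L4: walk L4 to L0
  L6←L3: walk L3→L2 to L0
  L6←L5: walk L5 to L0
  L7←L2: walk L2 to L0
  L7←L3: walk L3→L2 to L0
  L7←L5: walk L5 to L0
  L0 → ∅
  L1 → {L4}
  L2 → {L4,L5,L6,L7}
  L3 → {L5,L6,L7}
  L4 → {L5}
  L5 → {L6,L7}
  L6 → ∅
  L7 → ∅

DF(L3) = ["L5", "L6", "L7"]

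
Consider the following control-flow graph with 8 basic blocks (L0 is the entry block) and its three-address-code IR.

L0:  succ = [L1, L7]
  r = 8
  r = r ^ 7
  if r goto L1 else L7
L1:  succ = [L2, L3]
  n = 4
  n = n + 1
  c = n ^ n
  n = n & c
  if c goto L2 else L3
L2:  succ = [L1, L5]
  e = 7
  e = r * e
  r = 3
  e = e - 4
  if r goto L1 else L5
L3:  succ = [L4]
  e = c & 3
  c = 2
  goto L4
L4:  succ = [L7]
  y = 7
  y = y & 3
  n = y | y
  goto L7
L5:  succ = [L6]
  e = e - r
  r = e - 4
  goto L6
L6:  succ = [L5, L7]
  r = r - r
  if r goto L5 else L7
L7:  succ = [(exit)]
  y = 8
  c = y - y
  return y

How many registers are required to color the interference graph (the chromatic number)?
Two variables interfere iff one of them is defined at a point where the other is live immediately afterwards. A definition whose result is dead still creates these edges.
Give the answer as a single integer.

Block summaries:
  L0: def={r} ue=∅
  L1: def={c,n} ue=∅
  L2: def={e,r} ue={r}
  L3: def={c,e} ue={c}
  L4: def={n,y} ue=∅
  L5: def={e,r} ue={e,r}
  L6: def={r} ue={r}
  L7: def={c,y} ue=∅

Liveness:
  L0: in=∅ out={r}
  L1: in={r} out={c,r}
  L2: in={r} out={e,r}
  L3: in={c} out=∅
  L4: in=∅ out=∅
  L5: in={e,r} out={e,r}
  L6: in={e,r} out={e,r}
  L7: in=∅ out=∅

Conflict graph:
  c↔{n,r,y}
  e↔{r}
  n↔{c,r}
  r↔{c,e,n}
  y↔{c}

Chromatic number:
  {c,n,r} pairwise interfere (3-clique) ⇒ χ ≥ 3
  assign c→c0 e→c0 n→c2 r→c1 y→c1 — no edge inside a register ⇒ χ ≤ 3
  χ = 3

Answer: 3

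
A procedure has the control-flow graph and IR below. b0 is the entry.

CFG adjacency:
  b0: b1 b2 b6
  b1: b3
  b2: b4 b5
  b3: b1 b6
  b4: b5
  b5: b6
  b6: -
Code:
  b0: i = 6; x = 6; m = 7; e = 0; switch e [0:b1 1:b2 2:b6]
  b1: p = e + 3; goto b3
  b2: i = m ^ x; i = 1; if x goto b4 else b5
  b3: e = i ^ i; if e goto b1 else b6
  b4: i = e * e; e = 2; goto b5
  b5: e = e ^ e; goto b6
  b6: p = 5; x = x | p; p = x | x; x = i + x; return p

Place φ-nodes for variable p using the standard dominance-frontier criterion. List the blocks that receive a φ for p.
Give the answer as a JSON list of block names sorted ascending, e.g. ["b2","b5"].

idom tree: b1←b0 b2←b0 b3←b1 b4←b2 b5←b2 b6←b0
Dom at joins:
  b1: preds {b0,b3}: {b0} ∩ {b0,b1,b3} = {b0}; idom=b0
  b5: preds {b2,b4}: {b0,b2} ∩ {b0,b2,b4} = {b0,b2}; idom=b2
  b6: preds {b0,b3,b5}: {b0} ∩ {b0,b1,b3} ∩ {b0,b2,b5} = {b0}; idom=b0

Frontier:
  b1←b0: walk · to b0
  b1←b3: walk b3→b1 to b0
  b5←b2: walk · to b2
  b5←b4: walk b4 to b2
  b6←b0: walk · to b0
  b6←b3: walk b3→b1 to b0
  b6←b5: walk b5→b2 to b0
  b0: DF=∅
  b1: DF={b1,b6}
  b2: DF={b6}
  b3: DF={b1,b6}
  b4: DF={b5}
  b5: DF={b6}
  b6: DF=∅

φ for p: defs {b1,b6}
  DF⁺ = {b1,b6}

Answer: ["b1", "b6"]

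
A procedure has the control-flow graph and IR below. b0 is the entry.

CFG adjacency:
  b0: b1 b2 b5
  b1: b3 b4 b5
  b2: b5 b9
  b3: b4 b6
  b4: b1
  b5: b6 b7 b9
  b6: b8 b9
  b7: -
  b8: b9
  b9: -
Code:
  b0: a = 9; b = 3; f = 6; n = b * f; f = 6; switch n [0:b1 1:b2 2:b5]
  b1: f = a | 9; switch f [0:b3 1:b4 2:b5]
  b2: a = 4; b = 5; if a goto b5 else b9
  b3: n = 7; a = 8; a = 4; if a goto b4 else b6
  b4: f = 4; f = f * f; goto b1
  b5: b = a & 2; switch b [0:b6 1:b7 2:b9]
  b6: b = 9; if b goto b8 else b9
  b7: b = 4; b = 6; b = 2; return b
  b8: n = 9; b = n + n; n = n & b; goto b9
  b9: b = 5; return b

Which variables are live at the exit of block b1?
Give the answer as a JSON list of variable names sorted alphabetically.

def/use:
  b0: {a,b,f,n} / ∅
  b1: {f} / {a}
  b2: {a,b} / ∅
  b3: {a,n} / ∅
  b4: {f} / ∅
  b5: {b} / {a}
  b6: {b} / ∅
  b7: {b} / ∅
  b8: {b,n} / ∅
  b9: {b} / ∅

Backward fixpoint:
  b0: in=∅ out={a}
  b1: in={a} out={a}
  b2: in=∅ out={a}
  b3: in=∅ out={a}
  b4: in={a} out={a}
  b5: in={a} out=∅
  b6: in=∅ out=∅
  b7: in=∅ out=∅
  b8: in=∅ out=∅
  b9: in=∅ out=∅

live-out(b1) = ["a"]

Answer: ["a"]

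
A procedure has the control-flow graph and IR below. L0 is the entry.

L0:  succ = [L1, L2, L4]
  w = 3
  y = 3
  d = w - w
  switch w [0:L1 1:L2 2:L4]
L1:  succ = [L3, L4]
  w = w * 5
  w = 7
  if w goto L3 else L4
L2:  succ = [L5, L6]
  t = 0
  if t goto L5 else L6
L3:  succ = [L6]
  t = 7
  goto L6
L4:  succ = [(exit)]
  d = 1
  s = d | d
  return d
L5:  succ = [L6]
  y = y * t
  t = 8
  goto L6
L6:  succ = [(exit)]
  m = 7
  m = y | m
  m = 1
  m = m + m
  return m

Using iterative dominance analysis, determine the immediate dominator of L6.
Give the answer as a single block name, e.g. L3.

idom tree: L1←L0 L2←L0 L3←L1 L4←L0 L5←L2 L6←L0
Dom at joins:
  L4: preds {L0,L1}: {L0} ∩ {L0,L1} = {L0}; idom=L0
  L6: preds {L2,L3,L5}: {L0,L2} ∩ {L0,L1,L3} ∩ {L0,L2,L5} = {L0}; idom=L0

idom(L6) = L0

Answer: L0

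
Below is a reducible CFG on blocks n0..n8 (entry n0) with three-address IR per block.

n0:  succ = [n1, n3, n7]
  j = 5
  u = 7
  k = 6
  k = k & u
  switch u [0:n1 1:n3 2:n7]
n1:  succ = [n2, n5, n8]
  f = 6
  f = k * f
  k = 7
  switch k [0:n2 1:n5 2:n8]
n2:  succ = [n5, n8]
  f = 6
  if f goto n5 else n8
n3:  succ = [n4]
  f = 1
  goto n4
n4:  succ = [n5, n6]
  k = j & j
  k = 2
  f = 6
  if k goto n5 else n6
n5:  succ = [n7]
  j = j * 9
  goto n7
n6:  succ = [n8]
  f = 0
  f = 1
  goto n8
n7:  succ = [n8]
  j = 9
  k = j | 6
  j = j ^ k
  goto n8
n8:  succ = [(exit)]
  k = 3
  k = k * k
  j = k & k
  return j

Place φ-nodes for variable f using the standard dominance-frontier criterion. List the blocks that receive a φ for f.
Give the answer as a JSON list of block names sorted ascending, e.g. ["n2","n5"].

Answer: ["n5", "n7", "n8"]

Working:
idom tree: n1←n0 n2←n1 n3←n0 n4←n3 n5←n0 n6←n4 n7←n0 n8←n0
Join-block Dom:
  n5: preds {n1,n2,n4}: {n0,n1} ∩ {n0,n1,n2} ∩ {n0,n3,n4} = {n0}; idom=n0
  n7: preds {n0,n5}: {n0} ∩ {n0,n5} = {n0}; idom=n0
  n8: preds {n1,n2,n6,n7}: {n0,n1} ∩ {n0,n1,n2} ∩ {n0,n3,n4,n6} ∩ {n0,n7} = {n0}; idom=n0

Frontier:
  join n5 pred n1: n1 stop@n0
  join n5 pred n2: n2→n1 stop@n0
  join n5 pred n4: n4→n3 stop@n0
  join n7 pred n0: · stop@n0
  join n7 pred n5: n5 stop@n0
  join n8 pred n1: n1 stop@n0
  join n8 pred n2: n2→n1 stop@n0
  join n8 pred n6: n6→n4→n3 stop@n0
  join n8 pred n7: n7 stop@n0
  n0 → ∅
  n1 → {n5,n8}
  n2 → {n5,n8}
  n3 → {n5,n8}
  n4 → {n5,n8}
  n5 → {n7}
  n6 → {n8}
  n7 → {n8}
  n8 → ∅

φ for f: defs {n1,n2,n3,n4,n6}
  DF⁺ = {n5,n7,n8}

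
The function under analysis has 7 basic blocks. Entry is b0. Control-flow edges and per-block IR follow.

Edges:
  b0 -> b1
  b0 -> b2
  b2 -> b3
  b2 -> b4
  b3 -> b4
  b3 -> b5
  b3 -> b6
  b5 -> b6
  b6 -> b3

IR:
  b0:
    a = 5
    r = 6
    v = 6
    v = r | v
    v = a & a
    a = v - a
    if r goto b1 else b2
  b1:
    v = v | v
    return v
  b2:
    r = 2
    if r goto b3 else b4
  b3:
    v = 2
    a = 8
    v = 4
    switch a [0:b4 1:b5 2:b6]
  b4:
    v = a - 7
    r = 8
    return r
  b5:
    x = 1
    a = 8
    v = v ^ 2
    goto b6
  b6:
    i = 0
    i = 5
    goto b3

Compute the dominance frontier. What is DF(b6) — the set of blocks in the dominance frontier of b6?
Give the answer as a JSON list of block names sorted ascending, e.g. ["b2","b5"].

idom tree: b1←b0 b2←b0 b3←b2 b4←b2 b5←b3 b6←b3
Dom at joins:
  b3: preds {b2,b6}: {b0,b2} ∩ {b0,b2,b3,b6} = {b0,b2}; idom=b2
  b4: preds {b2,b3}: {b0,b2} ∩ {b0,b2,b3} = {b0,b2}; idom=b2
  b6: preds {b3,b5}: {b0,b2,b3} ∩ {b0,b2,b3,b5} = {b0,b2,b3}; idom=b3

Frontier:
  join b3 pred b2: · stop@b2
  join b3 pred b6: b6→b3 stop@b2
  join b4 pred b2: · stop@b2
  join b4 pred b3: b3 stop@b2
  join b6 pred b3: · stop@b3
  join b6 pred b5: b5 stop@b3
  b0: DF=∅
  b1: DF=∅
  b2: DF=∅
  b3: DF={b3,b4}
  b4: DF=∅
  b5: DF={b6}
  b6: DF={b3}

DF(b6) = ["b3"]

Answer: ["b3"]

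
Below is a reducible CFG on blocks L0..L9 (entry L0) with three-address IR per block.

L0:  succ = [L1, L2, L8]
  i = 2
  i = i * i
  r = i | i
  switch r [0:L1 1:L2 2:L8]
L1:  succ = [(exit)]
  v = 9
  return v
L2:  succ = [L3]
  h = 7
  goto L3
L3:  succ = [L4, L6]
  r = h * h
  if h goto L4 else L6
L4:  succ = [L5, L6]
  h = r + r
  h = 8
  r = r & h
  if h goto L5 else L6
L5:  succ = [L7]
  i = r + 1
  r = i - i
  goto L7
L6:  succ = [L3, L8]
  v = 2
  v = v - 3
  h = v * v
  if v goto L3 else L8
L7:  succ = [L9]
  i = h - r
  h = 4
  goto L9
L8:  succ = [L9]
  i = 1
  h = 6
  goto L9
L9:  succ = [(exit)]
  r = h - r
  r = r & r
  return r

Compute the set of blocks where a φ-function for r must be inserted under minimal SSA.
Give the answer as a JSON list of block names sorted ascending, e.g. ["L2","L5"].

Answer: ["L3", "L6", "L8", "L9"]

Derivation:
idom tree: L1←L0 L2←L0 L3←L2 L4←L3 L5←L4 L6←L3 L7←L5 L8←L0 L9←L0
Join-block Dom:
  L3: preds {L2,L6}: {L0,L2} ∩ {L0,L2,L3,L6} = {L0,L2}; idom=L2
  L6: preds {L3,L4}: {L0,L2,L3} ∩ {L0,L2,L3,L4} = {L0,L2,L3}; idom=L3
  L8: preds {L0,L6}: {L0} ∩ {L0,L2,L3,L6} = {L0}; idom=L0
  L9: preds {L7,L8}: {L0,L2,L3,L4,L5,L7} ∩ {L0,L8} = {L0}; idom=L0

Frontier:
  join L3 pred L2: · stop@L2
  join L3 pred L6: L6→L3 stop@L2
  join L6 pred L3: · stop@L3
  join L6 pred L4: L4 stop@L3
  join L8 pred L0: · stop@L0
  join L8 pred L6: L6→L3→L2 stop@L0
  join L9 pred L7: L7→L5→L4→L3→L2 stop@L0
  join L9 pred L8: L8 stop@L0
  L0: DF=∅
  L1: DF=∅
  L2: DF={L8,L9}
  L3: DF={L3,L8,L9}
  L4: DF={L6,L9}
  L5: DF={L9}
  L6: DF={L3,L8}
  L7: DF={L9}
  L8: DF={L9}
  L9: DF=∅

φ for r: defs {L0,L3,L4,L5,L9}
  DF⁺ = {L3,L6,L8,L9}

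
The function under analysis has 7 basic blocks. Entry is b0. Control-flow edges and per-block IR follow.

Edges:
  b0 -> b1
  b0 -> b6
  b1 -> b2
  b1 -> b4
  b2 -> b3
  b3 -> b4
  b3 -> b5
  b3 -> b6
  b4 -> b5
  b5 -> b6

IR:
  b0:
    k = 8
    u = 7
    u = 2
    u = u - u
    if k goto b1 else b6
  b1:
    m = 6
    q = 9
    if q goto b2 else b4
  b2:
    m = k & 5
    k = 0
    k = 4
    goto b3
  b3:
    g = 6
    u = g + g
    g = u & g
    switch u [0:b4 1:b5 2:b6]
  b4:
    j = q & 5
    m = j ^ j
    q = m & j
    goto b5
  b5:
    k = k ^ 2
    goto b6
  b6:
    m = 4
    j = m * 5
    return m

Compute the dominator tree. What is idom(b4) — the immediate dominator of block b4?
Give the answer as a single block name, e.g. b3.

idom tree: b1←b0 b2←b1 b3←b2 b4←b1 b5←b1 b6←b0
Dom at joins:
  b4: preds {b1,b3}: {b0,b1} ∩ {b0,b1,b2,b3} = {b0,b1}; idom=b1
  b5: preds {b3,b4}: {b0,b1,b2,b3} ∩ {b0,b1,b4} = {b0,b1}; idom=b1
  b6: preds {b0,b3,b5}: {b0} ∩ {b0,b1,b2,b3} ∩ {b0,b1,b5} = {b0}; idom=b0

idom(b4) = b1

Answer: b1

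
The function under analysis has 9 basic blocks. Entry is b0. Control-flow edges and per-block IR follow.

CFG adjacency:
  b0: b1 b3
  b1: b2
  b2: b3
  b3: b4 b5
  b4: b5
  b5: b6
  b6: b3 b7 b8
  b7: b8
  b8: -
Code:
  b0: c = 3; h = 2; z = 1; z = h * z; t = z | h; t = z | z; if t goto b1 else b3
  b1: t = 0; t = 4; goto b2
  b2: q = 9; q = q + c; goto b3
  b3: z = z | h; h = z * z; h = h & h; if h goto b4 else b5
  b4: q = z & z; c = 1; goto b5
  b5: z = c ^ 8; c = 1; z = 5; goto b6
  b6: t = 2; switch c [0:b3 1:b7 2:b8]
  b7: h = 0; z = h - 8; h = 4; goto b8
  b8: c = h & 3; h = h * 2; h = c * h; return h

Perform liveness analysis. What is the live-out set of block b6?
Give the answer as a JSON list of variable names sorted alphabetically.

Answer: ["c", "h", "z"]

Working:
def/use:
  b0: {c,h,t,z} / ∅
  b1: {t} / ∅
  b2: {q} / {c}
  b3: {h,z} / {h,z}
  b4: {c,q} / {z}
  b5: {c,z} / {c}
  b6: {t} / {c}
  b7: {h,z} / ∅
  b8: {c,h} / {h}

Liveness:
  b0: in=∅ out={c,h,z}
  b1: in={c,h,z} out={c,h,z}
  b2: in={c,h,z} out={c,h,z}
  b3: in={c,h,z} out={c,h,z}
  b4: in={h,z} out={c,h}
  b5: in={c,h} out={c,h,z}
  b6: in={c,h,z} out={c,h,z}
  b7: in=∅ out={h}
  b8: in={h} out=∅

live-out(b6) = ["c", "h", "z"]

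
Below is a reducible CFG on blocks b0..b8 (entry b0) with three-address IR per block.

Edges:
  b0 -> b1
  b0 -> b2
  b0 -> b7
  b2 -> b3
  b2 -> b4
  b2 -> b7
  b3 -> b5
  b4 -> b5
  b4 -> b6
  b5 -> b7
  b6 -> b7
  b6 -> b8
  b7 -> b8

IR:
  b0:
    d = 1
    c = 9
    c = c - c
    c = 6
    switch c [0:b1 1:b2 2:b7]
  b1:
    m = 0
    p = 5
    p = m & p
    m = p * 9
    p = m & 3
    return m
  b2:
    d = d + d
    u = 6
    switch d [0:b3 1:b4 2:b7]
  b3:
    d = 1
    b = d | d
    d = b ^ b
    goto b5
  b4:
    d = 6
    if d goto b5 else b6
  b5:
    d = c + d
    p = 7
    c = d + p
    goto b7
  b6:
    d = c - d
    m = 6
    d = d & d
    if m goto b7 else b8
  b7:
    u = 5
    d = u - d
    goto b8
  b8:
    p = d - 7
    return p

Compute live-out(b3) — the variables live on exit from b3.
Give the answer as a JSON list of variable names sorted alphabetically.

Answer: ["c", "d"]

Derivation:
def/use:
  b0: def={c,d} ue=∅
  b1: def={m,p} ue=∅
  b2: def={d,u} ue={d}
  b3: def={b,d} ue=∅
  b4: def={d} ue=∅
  b5: def={c,d,p} ue={c,d}
  b6: def={d,m} ue={c,d}
  b7: def={d,u} ue={d}
  b8: def={p} ue={d}

Liveness:
  b0 li=∅ lo={c,d}
  b1 li=∅ lo=∅
  b2 li={c,d} lo={c,d}
  b3 li={c} lo={c,d}
  b4 li={c} lo={c,d}
  b5 li={c,d} lo={d}
  b6 li={c,d} lo={d}
  b7 li={d} lo={d}
  b8 li={d} lo=∅

live-out(b3) = ["c", "d"]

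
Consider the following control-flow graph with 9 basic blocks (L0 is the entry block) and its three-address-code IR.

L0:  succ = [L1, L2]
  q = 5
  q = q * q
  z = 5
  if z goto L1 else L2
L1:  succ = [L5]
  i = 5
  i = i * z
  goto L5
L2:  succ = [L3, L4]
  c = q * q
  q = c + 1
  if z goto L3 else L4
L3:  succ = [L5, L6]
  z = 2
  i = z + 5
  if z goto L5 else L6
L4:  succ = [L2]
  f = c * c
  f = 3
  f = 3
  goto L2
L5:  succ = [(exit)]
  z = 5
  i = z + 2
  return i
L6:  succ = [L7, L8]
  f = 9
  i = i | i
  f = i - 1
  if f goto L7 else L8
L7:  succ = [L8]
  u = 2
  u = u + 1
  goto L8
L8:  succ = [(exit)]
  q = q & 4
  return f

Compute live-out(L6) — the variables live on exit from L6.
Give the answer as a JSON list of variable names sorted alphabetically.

Answer: ["f", "q"]

Analysis:
Block summaries:
  L0: def={q,z} ue=∅
  L1: def={i} ue={z}
  L2: def={c,q} ue={q,z}
  L3: def={i,z} ue=∅
  L4: def={f} ue={c}
  L5: def={i,z} ue=∅
  L6: def={f,i} ue={i}
  L7: def={u} ue=∅
  L8: def={q} ue={f,q}

Backward fixpoint:
  L0: in=∅ out={q,z}
  L1: in={z} out=∅
  L2: in={q,z} out={c,q,z}
  L3: in={q} out={i,q}
  L4: in={c,q,z} out={q,z}
  L5: in=∅ out=∅
  L6: in={i,q} out={f,q}
  L7: in={f,q} out={f,q}
  L8: in={f,q} out=∅

live-out(L6) = ["f", "q"]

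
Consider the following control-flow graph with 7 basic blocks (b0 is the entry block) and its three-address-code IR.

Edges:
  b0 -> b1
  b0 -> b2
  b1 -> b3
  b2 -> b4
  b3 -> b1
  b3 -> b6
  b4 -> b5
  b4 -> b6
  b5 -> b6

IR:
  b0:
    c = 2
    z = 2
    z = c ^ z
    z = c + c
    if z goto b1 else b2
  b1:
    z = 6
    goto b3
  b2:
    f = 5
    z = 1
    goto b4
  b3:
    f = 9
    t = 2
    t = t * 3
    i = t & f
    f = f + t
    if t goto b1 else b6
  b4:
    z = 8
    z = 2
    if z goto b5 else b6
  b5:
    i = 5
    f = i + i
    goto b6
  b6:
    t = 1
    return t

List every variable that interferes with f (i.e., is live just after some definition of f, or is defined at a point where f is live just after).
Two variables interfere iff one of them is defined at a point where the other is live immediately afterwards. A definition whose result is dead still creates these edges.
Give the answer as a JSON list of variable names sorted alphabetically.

def/use:
  b0: def={c,z} ue=∅
  b1: def={z} ue=∅
  b2: def={f,z} ue=∅
  b3: def={f,i,t} ue=∅
  b4: def={z} ue=∅
  b5: def={f,i} ue=∅
  b6: def={t} ue=∅

Live sets:
  b0: in=∅ out=∅
  b1: in=∅ out=∅
  b2: in=∅ out=∅
  b3: in=∅ out=∅
  b4: in=∅ out=∅
  b5: in=∅ out=∅
  b6: in=∅ out=∅

Conflict graph:
  c: {z}
  f: {i,t}
  i: {f,t}
  t: {f,i}
  z: {c}

N(f) = ["i", "t"]

Answer: ["i", "t"]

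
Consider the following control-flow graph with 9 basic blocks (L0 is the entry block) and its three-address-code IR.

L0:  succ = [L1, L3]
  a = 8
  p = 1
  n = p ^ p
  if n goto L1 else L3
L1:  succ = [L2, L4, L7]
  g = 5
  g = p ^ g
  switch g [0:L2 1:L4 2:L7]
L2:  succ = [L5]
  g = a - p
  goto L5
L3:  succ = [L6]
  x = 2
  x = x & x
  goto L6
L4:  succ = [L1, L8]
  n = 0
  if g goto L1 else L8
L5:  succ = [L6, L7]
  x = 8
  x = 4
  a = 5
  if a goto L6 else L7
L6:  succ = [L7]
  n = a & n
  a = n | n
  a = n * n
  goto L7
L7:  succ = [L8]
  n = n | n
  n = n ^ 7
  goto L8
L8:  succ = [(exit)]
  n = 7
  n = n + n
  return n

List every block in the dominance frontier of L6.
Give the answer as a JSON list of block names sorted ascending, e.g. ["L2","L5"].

Answer: ["L7"]

Analysis:
idom tree: L1←L0 L2←L1 L3←L0 L4←L1 L5←L2 L6←L0 L7←L0 L8←L0
Join-block Dom:
  L1: preds {L0,L4}: {L0} ∩ {L0,L1,L4} = {L0}; idom=L0
  L6: preds {L3,L5}: {L0,L3} ∩ {L0,L1,L2,L5} = {L0}; idom=L0
  L7: preds {L1,L5,L6}: {L0,L1} ∩ {L0,L1,L2,L5} ∩ {L0,L6} = {L0}; idom=L0
  L8: preds {L4,L7}: {L0,L1,L4} ∩ {L0,L7} = {L0}; idom=L0

DF walk-up:
  join L1 pred L0: · stop@L0
  join L1 pred L4: L4→L1 stop@L0
  join L6 pred L3: L3 stop@L0
  join L6 pred L5: L5→L2→L1 stop@L0
  join L7 pred L1: L1 stop@L0
  join L7 pred L5: L5→L2→L1 stop@L0
  join L7 pred L6: L6 stop@L0
  join L8 pred L4: L4→L1 stop@L0
  join L8 pred L7: L7 stop@L0
  DF(L0)=∅
  DF(L1)={L1,L6,L7,L8}
  DF(L2)={L6,L7}
  DF(L3)={L6}
  DF(L4)={L1,L8}
  DF(L5)={L6,L7}
  DF(L6)={L7}
  DF(L7)={L8}
  DF(L8)=∅

DF(L6) = ["L7"]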